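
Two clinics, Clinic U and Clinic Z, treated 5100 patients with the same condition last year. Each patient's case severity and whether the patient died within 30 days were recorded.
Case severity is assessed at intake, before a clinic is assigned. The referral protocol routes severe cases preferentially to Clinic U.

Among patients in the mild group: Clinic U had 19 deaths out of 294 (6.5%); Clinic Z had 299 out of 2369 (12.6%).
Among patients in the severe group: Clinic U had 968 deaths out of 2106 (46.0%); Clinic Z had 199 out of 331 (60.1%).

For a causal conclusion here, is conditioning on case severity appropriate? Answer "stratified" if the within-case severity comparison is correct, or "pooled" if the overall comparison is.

The case severity-specific comparison favours Clinic U throughout, but the pooled figures favour Clinic Z. The question is whether to condition on case severity.
Case severity satisfies the back-door criterion: it is not a descendant of the clinic, and it blocks the spurious path from clinic to outcome. Adjusting for it (i.e., using the within-case severity rates) gives the causal effect.
Within each level — mild: 6.5% vs 12.6%; severe: 46.0% vs 60.1% — Clinic U is lower every time.

stratified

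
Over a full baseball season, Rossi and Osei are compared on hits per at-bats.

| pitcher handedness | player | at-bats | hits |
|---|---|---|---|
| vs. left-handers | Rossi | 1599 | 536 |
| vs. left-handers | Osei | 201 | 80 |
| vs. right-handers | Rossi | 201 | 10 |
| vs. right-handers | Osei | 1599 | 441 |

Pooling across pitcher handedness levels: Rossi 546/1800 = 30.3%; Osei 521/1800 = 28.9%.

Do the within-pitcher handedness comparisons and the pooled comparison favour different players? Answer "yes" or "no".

yes

Within each pitcher handedness level (vs. left-handers 33.5% vs 39.8%; vs. right-handers 5.0% vs 27.6%), Osei has the higher rate every time. Pooled: 30.3% vs 28.9% — Rossi has the higher rate overall. The two comparisons disagree.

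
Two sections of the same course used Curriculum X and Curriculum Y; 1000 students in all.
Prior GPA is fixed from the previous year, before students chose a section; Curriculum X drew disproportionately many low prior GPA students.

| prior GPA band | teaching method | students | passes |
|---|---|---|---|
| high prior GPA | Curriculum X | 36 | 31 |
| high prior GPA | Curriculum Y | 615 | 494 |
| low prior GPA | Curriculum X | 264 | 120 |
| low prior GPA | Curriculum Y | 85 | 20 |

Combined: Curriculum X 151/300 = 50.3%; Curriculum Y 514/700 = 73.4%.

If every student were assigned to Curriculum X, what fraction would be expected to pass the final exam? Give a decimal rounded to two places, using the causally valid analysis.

0.72

The prior GPA band-specific comparison favours Curriculum X throughout, but the pooled figures favour Curriculum Y. The question is whether to condition on prior GPA band.
Nothing the teaching method does changes prior GPA band; the imbalance is an allocation artefact. With prior GPA band also predicting the outcome, the pooled figure is confounded, and the within-stratum comparison is the causal one.
Standardising Curriculum X to the population prior GPA band mix: 0.651·31/36 + 0.349·120/264 = 0.719.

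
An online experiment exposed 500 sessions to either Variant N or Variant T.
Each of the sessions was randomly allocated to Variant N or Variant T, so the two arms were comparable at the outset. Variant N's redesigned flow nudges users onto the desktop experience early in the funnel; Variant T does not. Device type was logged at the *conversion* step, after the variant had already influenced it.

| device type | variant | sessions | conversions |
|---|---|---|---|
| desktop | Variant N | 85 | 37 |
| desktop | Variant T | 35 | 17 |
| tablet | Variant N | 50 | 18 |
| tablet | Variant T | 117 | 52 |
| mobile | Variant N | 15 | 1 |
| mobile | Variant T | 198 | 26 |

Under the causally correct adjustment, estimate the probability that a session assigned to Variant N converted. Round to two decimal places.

Variant T is higher inside every device type stratum but Variant N is higher in aggregate. Whether to stratify depends on how device type relates to the variant.
Stratifying would compare variants among sessions the variants themselves sorted into device type groups — a form of selection on an intermediate. The unconditioned pooled rates give the total causal effect.
So P(outcome | do(Variant N)) is just the pooled rate for Variant N: 56/150 = 0.373.

0.37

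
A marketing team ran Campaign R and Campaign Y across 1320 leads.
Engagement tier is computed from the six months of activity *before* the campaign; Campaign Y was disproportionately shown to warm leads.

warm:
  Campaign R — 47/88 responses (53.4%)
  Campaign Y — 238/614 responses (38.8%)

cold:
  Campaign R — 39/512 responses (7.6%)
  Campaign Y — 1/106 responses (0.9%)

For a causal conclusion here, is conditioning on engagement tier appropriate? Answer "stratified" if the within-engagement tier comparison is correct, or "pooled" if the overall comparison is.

stratified

Campaign R is higher inside every engagement tier stratum but Campaign Y is higher in aggregate. Whether to stratify depends on how engagement tier relates to the campaign.
The imbalance in engagement tier arose from how leads were allocated, not from anything the campaign did; and engagement tier independently affects the outcome. The pooled gap is confounded — condition on engagement tier.
Within each level — warm: 53.4% vs 38.8%; cold: 7.6% vs 0.9% — Campaign R is higher every time.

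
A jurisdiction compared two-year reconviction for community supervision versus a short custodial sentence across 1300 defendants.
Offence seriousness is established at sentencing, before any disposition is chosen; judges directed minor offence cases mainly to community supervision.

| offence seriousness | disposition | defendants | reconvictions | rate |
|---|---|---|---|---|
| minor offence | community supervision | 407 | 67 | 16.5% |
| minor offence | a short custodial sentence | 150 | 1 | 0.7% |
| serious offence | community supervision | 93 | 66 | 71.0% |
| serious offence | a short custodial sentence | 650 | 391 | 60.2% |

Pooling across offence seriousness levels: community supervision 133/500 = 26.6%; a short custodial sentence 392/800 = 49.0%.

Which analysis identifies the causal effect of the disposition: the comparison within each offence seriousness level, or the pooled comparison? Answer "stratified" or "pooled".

The offence seriousness-specific comparison favours a short custodial sentence throughout, but the pooled figures favour community supervision. The question is whether to condition on offence seriousness.
The imbalance in offence seriousness arose from how defendants were allocated, not from anything the disposition did; and offence seriousness independently affects the outcome. The pooled gap is confounded — condition on offence seriousness.
Within each level — minor offence: 16.5% vs 0.7%; serious offence: 71.0% vs 60.2% — a short custodial sentence is lower every time.

stratified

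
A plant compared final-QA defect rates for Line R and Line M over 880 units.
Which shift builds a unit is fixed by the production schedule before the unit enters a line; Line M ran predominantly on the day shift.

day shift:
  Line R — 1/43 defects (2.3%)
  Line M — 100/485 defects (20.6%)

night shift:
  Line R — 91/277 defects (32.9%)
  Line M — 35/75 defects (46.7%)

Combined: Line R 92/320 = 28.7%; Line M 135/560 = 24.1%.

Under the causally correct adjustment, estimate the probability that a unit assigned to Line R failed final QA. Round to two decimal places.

The shift-specific comparison favours Line R throughout, but the pooled figures favour Line M. The question is whether to condition on shift.
Shift differs across lines for reasons unrelated to any effect of the line itself, and it separately predicts the outcome — a classic confounder. We must compare within shift levels.
Standardising Line R to the population shift mix: 0.600·1/43 + 0.400·91/277 = 0.145.

0.15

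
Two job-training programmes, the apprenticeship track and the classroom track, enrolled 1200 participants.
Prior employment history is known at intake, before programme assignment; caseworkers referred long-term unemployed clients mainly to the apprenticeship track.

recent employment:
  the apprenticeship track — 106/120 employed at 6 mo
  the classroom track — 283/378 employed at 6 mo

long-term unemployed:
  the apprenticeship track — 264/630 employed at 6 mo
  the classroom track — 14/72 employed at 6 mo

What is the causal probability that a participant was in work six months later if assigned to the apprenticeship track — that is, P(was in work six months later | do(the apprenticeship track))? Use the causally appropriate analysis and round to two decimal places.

the apprenticeship track is higher inside every prior employment history stratum but the classroom track is higher in aggregate. Whether to stratify depends on how prior employment history relates to the programme.
Nothing the programme does changes prior employment history; the imbalance is an allocation artefact. With prior employment history also predicting the outcome, the pooled figure is confounded, and the within-stratum comparison is the causal one.
Standardising the apprenticeship track to the population prior employment history mix: 0.415·106/120 + 0.585·264/630 = 0.612.

0.61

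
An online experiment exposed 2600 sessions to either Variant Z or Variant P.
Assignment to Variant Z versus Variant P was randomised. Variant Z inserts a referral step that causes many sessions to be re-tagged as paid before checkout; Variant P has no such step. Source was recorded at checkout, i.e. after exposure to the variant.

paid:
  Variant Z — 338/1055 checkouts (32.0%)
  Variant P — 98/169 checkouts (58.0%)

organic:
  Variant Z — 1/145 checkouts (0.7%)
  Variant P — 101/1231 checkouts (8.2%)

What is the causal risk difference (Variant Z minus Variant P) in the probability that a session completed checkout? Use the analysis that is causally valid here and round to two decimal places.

+0.14

Traffic source is recorded after the variant and is itself shifted by it — it sits on the causal path from variant to outcome. Conditioning on a mediator would strip out part of the effect we want; the pooled comparison gives the total causal effect.
The causal difference is the pooled difference: 0.282 − 0.142 = +0.140.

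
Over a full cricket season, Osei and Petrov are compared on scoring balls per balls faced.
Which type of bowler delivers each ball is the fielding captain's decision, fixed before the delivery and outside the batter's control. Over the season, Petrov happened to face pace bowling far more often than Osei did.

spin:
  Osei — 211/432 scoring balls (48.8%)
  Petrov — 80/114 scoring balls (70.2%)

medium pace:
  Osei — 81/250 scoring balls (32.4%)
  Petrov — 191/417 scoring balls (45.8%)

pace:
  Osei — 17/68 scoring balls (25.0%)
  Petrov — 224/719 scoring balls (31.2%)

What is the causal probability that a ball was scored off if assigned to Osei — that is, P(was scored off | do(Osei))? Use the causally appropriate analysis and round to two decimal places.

0.34

The bowling type-specific comparison favours Petrov throughout, but the pooled figures favour Osei. The question is whether to condition on bowling type.
Since bowling type is a pre-existing factor (not a product of the player) and it affects the outcome on its own, it is a confounder. The stratified rates, not the pooled rate, identify the causal effect.
Standardising Osei to the population bowling type mix: 0.273·211/432 + 0.334·81/250 + 0.394·17/68 = 0.340.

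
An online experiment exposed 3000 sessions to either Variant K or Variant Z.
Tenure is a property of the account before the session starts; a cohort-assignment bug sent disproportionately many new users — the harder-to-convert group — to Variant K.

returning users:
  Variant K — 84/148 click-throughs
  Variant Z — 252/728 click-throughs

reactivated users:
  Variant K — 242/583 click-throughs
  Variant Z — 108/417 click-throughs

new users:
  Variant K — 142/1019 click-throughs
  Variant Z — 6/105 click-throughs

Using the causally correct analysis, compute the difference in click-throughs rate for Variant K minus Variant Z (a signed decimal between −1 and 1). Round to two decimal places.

The stratified and pooled comparisons disagree (Variant K wins within each user tenure; Variant Z wins overall), so the answer turns on the causal role of user tenure.
User tenure is set before the variant has any effect — it is not caused by the variant — and it independently drives the outcome. That makes it a confounder, so the causal comparison is within user tenure levels.
Adjusting over the population distribution of user tenure: 0.292·(0.568−0.346) + 0.333·(0.415−0.259) + 0.375·(0.139−0.057) = +0.147.

+0.15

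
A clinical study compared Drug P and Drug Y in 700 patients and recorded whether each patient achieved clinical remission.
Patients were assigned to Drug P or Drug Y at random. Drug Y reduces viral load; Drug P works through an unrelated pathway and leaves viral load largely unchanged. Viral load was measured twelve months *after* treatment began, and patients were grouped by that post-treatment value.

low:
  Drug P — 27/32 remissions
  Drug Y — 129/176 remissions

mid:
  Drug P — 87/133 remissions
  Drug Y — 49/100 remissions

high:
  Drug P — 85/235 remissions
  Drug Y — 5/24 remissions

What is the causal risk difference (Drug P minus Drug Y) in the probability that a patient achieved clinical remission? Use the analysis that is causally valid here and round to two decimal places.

-0.11

Viral load is recorded after the drug and is itself shifted by it — it sits on the causal path from drug to outcome. Conditioning on a mediator would strip out part of the effect we want; the pooled comparison gives the total causal effect.
The causal difference is the pooled difference: 0.497 − 0.610 = -0.113.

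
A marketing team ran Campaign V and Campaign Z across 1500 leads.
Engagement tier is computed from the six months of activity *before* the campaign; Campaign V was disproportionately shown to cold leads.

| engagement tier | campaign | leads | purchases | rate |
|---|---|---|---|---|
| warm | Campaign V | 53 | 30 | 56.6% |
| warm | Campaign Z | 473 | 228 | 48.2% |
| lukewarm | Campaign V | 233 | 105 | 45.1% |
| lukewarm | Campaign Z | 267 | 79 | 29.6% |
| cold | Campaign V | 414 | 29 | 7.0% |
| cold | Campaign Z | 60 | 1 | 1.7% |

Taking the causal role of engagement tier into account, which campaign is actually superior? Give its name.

Within every engagement tier level Campaign V has the higher rate, yet pooled Campaign Z does — Simpson's reversal.
Engagement tier differs across campaigns for reasons unrelated to any effect of the campaign itself, and it separately predicts the outcome — a classic confounder. We must compare within engagement tier levels.
Within each level — warm: 56.6% vs 48.2%; lukewarm: 45.1% vs 29.6%; cold: 7.0% vs 1.7% — Campaign V is higher every time.

Campaign V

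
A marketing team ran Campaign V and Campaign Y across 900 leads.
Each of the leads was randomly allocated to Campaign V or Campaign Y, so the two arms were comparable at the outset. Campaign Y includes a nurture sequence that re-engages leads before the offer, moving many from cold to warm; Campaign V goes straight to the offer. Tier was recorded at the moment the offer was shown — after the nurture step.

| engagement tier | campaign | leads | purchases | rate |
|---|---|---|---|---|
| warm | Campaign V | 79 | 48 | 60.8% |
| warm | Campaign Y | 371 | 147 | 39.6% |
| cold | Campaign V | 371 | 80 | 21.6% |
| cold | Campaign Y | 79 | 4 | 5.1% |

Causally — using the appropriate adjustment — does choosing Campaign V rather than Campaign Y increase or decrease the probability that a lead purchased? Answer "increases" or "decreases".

decreases

Because the campaign influences engagement tier, engagement tier is a post-treatment mediator, not a confounder. Stratifying on it would bias the estimate; the causal effect is the crude pooled difference.
Pooled: Campaign V 28.4% vs Campaign Y 33.6%; Campaign Y is higher overall.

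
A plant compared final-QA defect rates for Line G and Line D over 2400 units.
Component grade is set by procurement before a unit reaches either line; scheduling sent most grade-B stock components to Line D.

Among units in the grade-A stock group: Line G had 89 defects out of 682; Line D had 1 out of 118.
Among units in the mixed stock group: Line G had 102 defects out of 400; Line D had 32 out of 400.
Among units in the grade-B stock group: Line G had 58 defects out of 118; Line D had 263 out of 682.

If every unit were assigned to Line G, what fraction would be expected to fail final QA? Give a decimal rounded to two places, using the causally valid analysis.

The stratified and pooled comparisons disagree (Line D wins within each component grade; Line G wins overall), so the answer turns on the causal role of component grade.
Component grade is set before the line has any effect — it is not caused by the line — and it independently drives the outcome. That makes it a confounder, so the causal comparison is within component grade levels.
Standardising Line G to the population component grade mix: 0.333·89/682 + 0.333·102/400 + 0.333·58/118 = 0.292.

0.29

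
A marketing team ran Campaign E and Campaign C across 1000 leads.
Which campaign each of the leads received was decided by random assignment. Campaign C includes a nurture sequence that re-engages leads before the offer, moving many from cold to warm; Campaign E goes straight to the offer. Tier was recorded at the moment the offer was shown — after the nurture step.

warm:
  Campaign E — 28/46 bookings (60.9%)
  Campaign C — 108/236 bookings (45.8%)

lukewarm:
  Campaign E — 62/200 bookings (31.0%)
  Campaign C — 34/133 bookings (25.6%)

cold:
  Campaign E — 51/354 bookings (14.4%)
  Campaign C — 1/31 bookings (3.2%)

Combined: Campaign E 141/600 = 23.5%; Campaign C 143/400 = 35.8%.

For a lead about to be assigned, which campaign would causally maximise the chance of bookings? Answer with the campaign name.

Campaign C

Stratifying would compare campaigns among leads the campaigns themselves sorted into engagement tier groups — a form of selection on an intermediate. The unconditioned pooled rates give the total causal effect.
Pooled: Campaign E 23.5% vs Campaign C 35.8%; Campaign C is higher overall.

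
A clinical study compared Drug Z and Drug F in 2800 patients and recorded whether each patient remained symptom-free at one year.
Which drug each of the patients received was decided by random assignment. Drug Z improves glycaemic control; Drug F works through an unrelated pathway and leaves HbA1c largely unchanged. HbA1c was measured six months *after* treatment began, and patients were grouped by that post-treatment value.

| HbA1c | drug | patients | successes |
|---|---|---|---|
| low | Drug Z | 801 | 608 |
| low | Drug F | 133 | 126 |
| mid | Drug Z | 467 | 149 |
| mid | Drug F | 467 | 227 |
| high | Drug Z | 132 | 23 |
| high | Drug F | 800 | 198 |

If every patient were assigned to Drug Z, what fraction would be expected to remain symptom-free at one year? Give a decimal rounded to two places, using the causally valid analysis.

0.56

HbA1c is recorded after the drug and is itself shifted by it — it sits on the causal path from drug to outcome. Conditioning on a mediator would strip out part of the effect we want; the pooled comparison gives the total causal effect.
So P(outcome | do(Drug Z)) is just the pooled rate for Drug Z: 780/1400 = 0.557.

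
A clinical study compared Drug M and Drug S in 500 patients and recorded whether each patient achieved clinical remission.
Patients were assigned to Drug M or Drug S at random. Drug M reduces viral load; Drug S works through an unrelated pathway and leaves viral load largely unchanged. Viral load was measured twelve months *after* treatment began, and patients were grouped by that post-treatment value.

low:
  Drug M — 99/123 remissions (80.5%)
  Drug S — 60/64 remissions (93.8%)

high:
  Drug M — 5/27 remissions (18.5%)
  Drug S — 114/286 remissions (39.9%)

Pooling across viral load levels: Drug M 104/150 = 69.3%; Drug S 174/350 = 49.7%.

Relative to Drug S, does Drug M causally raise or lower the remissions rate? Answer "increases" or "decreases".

Viral load lies on the pathway drug → viral load → outcome, so adjusting for it blocks the indirect effect. For the total causal effect of drug, use the unadjusted pooled rates.
Pooled: Drug M 69.3% vs Drug S 49.7%; Drug M is higher overall.

increases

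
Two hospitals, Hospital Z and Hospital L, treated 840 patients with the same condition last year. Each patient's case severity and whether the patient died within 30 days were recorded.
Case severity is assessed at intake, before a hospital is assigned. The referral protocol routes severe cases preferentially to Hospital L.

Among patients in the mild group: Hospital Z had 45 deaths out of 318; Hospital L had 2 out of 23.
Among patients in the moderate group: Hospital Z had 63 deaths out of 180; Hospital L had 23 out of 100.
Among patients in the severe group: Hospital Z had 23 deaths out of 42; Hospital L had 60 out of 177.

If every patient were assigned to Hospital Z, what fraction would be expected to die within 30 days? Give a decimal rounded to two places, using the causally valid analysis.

Case severity is set before the hospital has any effect — it is not caused by the hospital — and it independently drives the outcome. That makes it a confounder, so the causal comparison is within case severity levels.
Standardising Hospital Z to the population case severity mix: 0.406·45/318 + 0.333·63/180 + 0.261·23/42 = 0.317.

0.32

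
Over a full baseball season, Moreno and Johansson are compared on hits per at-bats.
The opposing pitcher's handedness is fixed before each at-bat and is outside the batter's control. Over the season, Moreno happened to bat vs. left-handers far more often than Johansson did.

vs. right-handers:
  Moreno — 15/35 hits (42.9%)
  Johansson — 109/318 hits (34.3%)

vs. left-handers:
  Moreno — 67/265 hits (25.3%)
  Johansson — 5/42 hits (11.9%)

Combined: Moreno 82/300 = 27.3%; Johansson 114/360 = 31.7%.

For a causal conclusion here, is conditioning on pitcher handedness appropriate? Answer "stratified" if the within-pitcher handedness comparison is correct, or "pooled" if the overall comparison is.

The stratified and pooled comparisons disagree (Moreno wins within each pitcher handedness; Johansson wins overall), so the answer turns on the causal role of pitcher handedness.
The imbalance in pitcher handedness arose from how at-bats were allocated, not from anything the player did; and pitcher handedness independently affects the outcome. The pooled gap is confounded — condition on pitcher handedness.
Within each level — vs. right-handers: 42.9% vs 34.3%; vs. left-handers: 25.3% vs 11.9% — Moreno is higher every time.

stratified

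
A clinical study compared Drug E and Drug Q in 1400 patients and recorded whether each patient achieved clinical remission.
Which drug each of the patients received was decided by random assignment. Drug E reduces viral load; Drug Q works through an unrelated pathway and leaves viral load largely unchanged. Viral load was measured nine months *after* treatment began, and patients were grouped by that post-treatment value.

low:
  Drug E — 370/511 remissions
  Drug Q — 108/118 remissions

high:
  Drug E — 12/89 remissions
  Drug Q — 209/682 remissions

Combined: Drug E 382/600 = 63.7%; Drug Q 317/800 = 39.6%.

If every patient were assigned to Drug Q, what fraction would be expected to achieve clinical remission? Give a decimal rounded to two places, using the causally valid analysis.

Stratifying would compare drugs among patients the drugs themselves sorted into viral load groups — a form of selection on an intermediate. The unconditioned pooled rates give the total causal effect.
So P(outcome | do(Drug Q)) is just the pooled rate for Drug Q: 317/800 = 0.396.

0.40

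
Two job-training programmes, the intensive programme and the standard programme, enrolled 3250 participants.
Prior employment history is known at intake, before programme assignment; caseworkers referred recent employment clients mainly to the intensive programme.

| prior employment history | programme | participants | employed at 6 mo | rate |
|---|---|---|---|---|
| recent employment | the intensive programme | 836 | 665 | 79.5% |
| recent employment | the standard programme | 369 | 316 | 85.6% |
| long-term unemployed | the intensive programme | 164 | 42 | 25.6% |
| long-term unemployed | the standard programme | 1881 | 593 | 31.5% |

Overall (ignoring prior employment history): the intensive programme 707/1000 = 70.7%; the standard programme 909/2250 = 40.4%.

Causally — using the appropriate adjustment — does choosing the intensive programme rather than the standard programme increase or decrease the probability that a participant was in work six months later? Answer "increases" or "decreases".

decreases

Within every prior employment history level the standard programme has the higher rate, yet pooled the intensive programme does — Simpson's reversal.
Prior employment history is set before the programme has any effect — it is not caused by the programme — and it independently drives the outcome. That makes it a confounder, so the causal comparison is within prior employment history levels.
Within each level — recent employment: 79.5% vs 85.6%; long-term unemployed: 25.6% vs 31.5% — the standard programme is higher every time.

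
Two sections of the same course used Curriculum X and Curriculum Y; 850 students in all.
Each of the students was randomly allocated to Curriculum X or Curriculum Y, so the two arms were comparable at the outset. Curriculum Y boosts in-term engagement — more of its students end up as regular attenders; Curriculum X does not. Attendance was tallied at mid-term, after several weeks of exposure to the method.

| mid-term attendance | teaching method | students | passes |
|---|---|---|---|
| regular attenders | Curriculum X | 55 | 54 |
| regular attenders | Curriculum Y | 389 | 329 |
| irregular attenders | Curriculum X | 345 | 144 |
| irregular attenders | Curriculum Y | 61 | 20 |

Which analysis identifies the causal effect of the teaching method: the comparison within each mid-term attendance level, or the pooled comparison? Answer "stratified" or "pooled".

pooled

Mid-term attendance lies on the pathway teaching method → mid-term attendance → outcome, so adjusting for it blocks the indirect effect. For the total causal effect of teaching method, use the unadjusted pooled rates.
Pooled: Curriculum X 49.5% vs Curriculum Y 77.6%; Curriculum Y is higher overall.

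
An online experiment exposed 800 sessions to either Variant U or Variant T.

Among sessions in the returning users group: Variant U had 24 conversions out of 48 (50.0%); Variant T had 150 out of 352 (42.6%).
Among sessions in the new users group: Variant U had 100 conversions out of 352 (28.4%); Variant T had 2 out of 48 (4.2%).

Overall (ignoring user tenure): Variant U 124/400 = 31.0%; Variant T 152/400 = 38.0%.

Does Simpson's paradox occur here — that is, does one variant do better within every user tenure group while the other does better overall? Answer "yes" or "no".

Within each user tenure level (returning users 50.0% vs 42.6%; new users 28.4% vs 4.2%), Variant U has the higher rate every time. Pooled: 31.0% vs 38.0% — Variant T has the higher rate overall. The two comparisons disagree.

yes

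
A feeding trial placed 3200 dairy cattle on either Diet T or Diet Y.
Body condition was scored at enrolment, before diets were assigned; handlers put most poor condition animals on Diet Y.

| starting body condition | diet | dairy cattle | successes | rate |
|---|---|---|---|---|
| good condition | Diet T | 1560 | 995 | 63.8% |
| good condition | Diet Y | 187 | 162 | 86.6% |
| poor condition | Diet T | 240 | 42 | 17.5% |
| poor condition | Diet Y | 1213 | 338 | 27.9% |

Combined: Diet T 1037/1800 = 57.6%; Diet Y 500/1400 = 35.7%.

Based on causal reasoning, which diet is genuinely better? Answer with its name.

Diet Y is higher inside every starting body condition stratum but Diet T is higher in aggregate. Whether to stratify depends on how starting body condition relates to the diet.
Nothing the diet does changes starting body condition; the imbalance is an allocation artefact. With starting body condition also predicting the outcome, the pooled figure is confounded, and the within-stratum comparison is the causal one.
Within each level — good condition: 63.8% vs 86.6%; poor condition: 17.5% vs 27.9% — Diet Y is higher every time.

Diet Y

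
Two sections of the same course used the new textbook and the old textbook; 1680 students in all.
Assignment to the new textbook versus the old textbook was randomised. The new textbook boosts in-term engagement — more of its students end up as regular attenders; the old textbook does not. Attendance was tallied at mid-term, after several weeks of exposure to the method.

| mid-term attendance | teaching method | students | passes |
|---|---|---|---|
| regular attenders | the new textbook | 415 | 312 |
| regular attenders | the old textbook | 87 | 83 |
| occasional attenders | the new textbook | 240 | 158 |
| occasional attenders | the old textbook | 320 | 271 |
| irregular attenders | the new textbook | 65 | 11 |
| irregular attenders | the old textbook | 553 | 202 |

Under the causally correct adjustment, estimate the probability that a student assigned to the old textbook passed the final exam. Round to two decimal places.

the old textbook is higher inside every mid-term attendance stratum but the new textbook is higher in aggregate. Whether to stratify depends on how mid-term attendance relates to the teaching method.
Mid-term attendance lies on the pathway teaching method → mid-term attendance → outcome, so adjusting for it blocks the indirect effect. For the total causal effect of teaching method, use the unadjusted pooled rates.
So P(outcome | do(the old textbook)) is just the pooled rate for the old textbook: 556/960 = 0.579.

0.58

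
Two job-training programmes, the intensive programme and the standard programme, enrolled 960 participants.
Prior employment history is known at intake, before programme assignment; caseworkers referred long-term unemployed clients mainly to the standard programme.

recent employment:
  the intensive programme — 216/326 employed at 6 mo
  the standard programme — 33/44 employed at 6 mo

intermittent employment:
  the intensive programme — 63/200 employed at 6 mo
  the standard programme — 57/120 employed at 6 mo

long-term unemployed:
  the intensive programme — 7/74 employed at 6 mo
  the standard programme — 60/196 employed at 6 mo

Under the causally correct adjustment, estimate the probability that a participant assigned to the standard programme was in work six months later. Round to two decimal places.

the standard programme is higher inside every prior employment history stratum but the intensive programme is higher in aggregate. Whether to stratify depends on how prior employment history relates to the programme.
Nothing the programme does changes prior employment history; the imbalance is an allocation artefact. With prior employment history also predicting the outcome, the pooled figure is confounded, and the within-stratum comparison is the causal one.
Standardising the standard programme to the population prior employment history mix: 0.385·33/44 + 0.333·57/120 + 0.281·60/196 = 0.533.

0.53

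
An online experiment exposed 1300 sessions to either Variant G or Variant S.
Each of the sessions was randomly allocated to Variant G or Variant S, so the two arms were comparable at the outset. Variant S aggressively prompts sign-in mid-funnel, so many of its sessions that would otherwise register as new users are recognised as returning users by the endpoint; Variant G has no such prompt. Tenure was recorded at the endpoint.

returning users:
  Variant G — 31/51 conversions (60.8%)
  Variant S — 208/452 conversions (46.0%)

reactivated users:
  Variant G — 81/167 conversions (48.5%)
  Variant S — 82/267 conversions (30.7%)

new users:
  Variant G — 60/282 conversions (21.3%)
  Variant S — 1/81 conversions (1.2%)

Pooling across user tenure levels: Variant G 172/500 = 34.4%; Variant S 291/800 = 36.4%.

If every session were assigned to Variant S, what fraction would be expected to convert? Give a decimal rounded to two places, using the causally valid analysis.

The user tenure-specific comparison favours Variant G throughout, but the pooled figures favour Variant S. The question is whether to condition on user tenure.
User tenure lies on the pathway variant → user tenure → outcome, so adjusting for it blocks the indirect effect. For the total causal effect of variant, use the unadjusted pooled rates.
So P(outcome | do(Variant S)) is just the pooled rate for Variant S: 291/800 = 0.364.

0.36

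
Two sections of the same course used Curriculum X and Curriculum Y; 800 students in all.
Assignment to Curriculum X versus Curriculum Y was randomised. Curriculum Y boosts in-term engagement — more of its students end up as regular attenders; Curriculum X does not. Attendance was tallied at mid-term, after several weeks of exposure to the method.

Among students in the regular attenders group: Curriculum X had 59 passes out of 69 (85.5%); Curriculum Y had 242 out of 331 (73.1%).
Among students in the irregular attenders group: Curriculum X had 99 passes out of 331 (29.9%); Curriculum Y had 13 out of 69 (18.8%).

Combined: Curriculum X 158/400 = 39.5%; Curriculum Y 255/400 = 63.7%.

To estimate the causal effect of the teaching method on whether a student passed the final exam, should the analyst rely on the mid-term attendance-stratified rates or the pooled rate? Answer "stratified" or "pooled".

pooled

The distribution of mid-term attendance is itself part of what the teaching method does — it is an intermediate outcome. Holding it fixed would remove that part of the effect; the total effect is the pooled difference.
Pooled: Curriculum X 39.5% vs Curriculum Y 63.7%; Curriculum Y is higher overall.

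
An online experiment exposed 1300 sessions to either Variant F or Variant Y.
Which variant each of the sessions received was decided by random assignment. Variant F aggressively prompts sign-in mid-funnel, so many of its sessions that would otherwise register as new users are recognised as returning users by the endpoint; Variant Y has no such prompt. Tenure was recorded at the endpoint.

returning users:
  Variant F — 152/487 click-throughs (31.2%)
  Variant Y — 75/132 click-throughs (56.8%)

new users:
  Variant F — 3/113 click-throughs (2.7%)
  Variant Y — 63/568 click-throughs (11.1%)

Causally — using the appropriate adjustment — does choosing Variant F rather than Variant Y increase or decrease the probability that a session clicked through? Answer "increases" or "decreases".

increases

User tenure is downstream of the variant. One should not condition on a consequence of treatment, so the overall rates are the right comparison.
Pooled: Variant F 25.8% vs Variant Y 19.7%; Variant F is higher overall.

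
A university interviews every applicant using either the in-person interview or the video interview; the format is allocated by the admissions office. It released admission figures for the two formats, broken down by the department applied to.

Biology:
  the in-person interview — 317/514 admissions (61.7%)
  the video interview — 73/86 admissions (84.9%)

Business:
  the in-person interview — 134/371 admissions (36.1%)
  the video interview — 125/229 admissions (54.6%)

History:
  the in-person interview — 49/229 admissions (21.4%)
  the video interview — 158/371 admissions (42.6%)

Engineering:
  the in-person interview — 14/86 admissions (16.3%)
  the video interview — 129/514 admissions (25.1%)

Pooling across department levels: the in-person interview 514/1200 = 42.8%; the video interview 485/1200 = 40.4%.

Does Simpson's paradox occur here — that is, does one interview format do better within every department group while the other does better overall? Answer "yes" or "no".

yes

Within each department level (Biology 61.7% vs 84.9%; Business 36.1% vs 54.6%; History 21.4% vs 42.6%; Engineering 16.3% vs 25.1%), the video interview has the higher rate every time. Pooled: 42.8% vs 40.4% — the in-person interview has the higher rate overall. The two comparisons disagree.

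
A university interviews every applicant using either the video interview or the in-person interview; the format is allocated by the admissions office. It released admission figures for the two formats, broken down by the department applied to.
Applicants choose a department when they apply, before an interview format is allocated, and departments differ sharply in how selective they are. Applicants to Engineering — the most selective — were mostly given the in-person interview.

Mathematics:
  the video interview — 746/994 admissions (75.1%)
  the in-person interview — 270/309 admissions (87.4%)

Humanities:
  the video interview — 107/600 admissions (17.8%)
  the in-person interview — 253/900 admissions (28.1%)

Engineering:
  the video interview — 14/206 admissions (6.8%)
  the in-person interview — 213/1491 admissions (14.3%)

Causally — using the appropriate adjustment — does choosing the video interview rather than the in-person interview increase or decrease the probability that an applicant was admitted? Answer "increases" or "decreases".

decreases

the in-person interview is higher inside every department stratum but the video interview is higher in aggregate. Whether to stratify depends on how department relates to the interview format.
Department differs across interview formats for reasons unrelated to any effect of the interview format itself, and it separately predicts the outcome — a classic confounder. We must compare within department levels.
Within each level — Mathematics: 75.1% vs 87.4%; Humanities: 17.8% vs 28.1%; Engineering: 6.8% vs 14.3% — the in-person interview is higher every time.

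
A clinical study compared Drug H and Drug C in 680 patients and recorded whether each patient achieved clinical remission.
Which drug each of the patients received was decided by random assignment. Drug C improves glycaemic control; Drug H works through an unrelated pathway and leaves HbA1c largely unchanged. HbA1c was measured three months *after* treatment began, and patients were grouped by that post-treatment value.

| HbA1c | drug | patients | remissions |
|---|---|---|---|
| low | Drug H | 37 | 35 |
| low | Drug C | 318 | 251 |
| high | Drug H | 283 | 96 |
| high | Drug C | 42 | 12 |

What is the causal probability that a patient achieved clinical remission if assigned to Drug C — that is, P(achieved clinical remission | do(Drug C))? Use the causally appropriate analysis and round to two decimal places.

Within every HbA1c level Drug H has the higher rate, yet pooled Drug C does — Simpson's reversal.
The distribution of HbA1c is itself part of what the drug does — it is an intermediate outcome. Holding it fixed would remove that part of the effect; the total effect is the pooled difference.
So P(outcome | do(Drug C)) is just the pooled rate for Drug C: 263/360 = 0.731.

0.73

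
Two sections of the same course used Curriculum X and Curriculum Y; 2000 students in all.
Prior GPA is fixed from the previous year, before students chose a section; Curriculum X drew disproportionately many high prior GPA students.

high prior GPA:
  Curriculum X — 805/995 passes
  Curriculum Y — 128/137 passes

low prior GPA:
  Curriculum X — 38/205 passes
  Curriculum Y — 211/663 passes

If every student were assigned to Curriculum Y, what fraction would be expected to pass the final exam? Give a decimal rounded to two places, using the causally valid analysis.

The prior GPA band-specific comparison favours Curriculum Y throughout, but the pooled figures favour Curriculum X. The question is whether to condition on prior GPA band.
Prior GPA band is set before the teaching method has any effect — it is not caused by the teaching method — and it independently drives the outcome. That makes it a confounder, so the causal comparison is within prior GPA band levels.
Standardising Curriculum Y to the population prior GPA band mix: 0.566·128/137 + 0.434·211/663 = 0.667.

0.67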